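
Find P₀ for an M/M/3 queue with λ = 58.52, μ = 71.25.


a = λ/μ = 58.52/71.25 = 0.8213; ρ = a/c = 0.2738
Σ_{k=0}^{2} a^k/k! (terms k=0..2) = 1.00000 + 0.82133 + 0.33729 = 2.15863
Tail: a^3/(3!(1−ρ)) = 0.55406/(6·0.7262) = 0.12716
P₀ = 1/(2.15863 + 0.12716) = 1/2.28578 = 0.437487

Final: 0.437487


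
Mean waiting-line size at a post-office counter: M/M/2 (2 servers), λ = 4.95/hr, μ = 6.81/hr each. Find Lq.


a = λ/μ = 0.7269; ρ = a/2 = 0.3634
P₀ = 0.466882
Lq = P₀·a^c·ρ / (c!·(1−ρ)²) = 0.466882·0.52834·0.3634/(2·0.40521)
= 0.11062

Final: 0.11062


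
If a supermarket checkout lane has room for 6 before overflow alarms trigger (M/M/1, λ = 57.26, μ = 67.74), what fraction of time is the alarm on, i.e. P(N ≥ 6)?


ρ = 57.26/67.74 = 0.8453
P(N ≥ n) = ρ^n = 0.8453^6 = 0.364785

Final: 0.364785


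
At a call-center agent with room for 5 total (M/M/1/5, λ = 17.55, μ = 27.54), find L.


ρ = 17.55/27.54 = 0.6373
L = ρ[1 − (K+1)ρ^K + Kρ^(K+1)] / [(1−ρ)(1−ρ^(K+1))]
Numerator: 0.6373·(1 − 6·0.105091 + 5·0.066970) = 0.448820
Denominator: (0.3627)·(0.933030) = 0.338452
L = 0.448820/0.338452 = 1.3261

Final: 1.3261


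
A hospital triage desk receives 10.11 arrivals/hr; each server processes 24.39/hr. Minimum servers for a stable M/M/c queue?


Stability requires cμ > λ ⇔ c > λ/μ.
λ/μ = 10.11/24.39 = 0.4145
Minimum integer c = ⌊0.4145⌋ + 1 = 1
Check: 1·24.39 = 24.39 > 10.11, while 0·24.39 = 0.00 ≤ 10.11

Final: 1 servers


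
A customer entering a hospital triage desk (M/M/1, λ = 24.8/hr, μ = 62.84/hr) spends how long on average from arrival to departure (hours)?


W = 1/(μ−λ) = 1/(62.84 − 24.8) = 1/38.04 = 0.02629 hr

Final: 0.02629 hr


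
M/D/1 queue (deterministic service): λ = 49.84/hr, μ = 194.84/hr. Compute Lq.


ρ = 49.84/194.84 = 0.2558
M/D/1: Lq = ρ²/(2(1−ρ)) = 0.06543/(2·0.7442) = 0.04396

Final: 0.04396


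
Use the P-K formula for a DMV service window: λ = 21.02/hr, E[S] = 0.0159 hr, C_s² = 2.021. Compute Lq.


ρ = λ·E[S] = 21.02·0.0159 = 0.3342
Lq = ρ²(1+C_s²)/(2(1−ρ)) = 0.1117·(1+2.021)/(2·0.6658)
= 0.1117·3.0210/1.3316 = 0.25342

Final: 0.25342


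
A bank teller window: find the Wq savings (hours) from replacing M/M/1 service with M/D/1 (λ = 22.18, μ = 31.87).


ρ = 22.18/31.87 = 0.6960
Wq(M/M/1) = ρ/(μ−λ) = 0.6960/9.69 = 0.07182 hr
Wq(M/D/1) = ρ/(2(μ−λ)) = 0.03591 hr
Savings = 0.07182 − 0.03591 = 0.03591 hr

Final: 0.03591 hr


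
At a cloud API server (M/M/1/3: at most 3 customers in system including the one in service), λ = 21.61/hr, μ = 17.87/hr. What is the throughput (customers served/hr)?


ρ = 1.2093; P_K = (1−ρ)ρ^3/(1−ρ^4) = 0.325074
λ_eff = λ(1 − P_K) = 21.61·(1 − 0.325074) = 21.61·0.674926 = 14.5851 /hr

Final: 14.5851 /hr


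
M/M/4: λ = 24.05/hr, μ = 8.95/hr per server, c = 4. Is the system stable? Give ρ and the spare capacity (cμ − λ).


Total capacity cμ = 4·8.95 = 35.80/hr
ρ = λ/(cμ) = 24.05/35.80 = 0.6718
Stable ⇔ ρ < 1: YES
Spare capacity = cμ − λ = 35.80 − 24.05 = 11.75/hr

Final: ρ = 0.6718; stable; margin = 11.75/hr


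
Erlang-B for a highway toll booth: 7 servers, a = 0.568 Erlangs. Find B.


B(c,a) = (a^c/c!) / Σ_{k=0}^{c} a^k/k!
a^7/7! = 0.000003784
Σ terms (k=0..7): 1.00000 + 0.56800 + 0.16131 + 0.03054 + 0.004337 + 0.0004927 + 0.00004664 + 0.000003784 = 1.764734
B = 0.000003784/1.764734 = 0.000002145

Final: 0.000002145


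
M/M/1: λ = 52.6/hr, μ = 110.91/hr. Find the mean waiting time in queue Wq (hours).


ρ = 52.6/110.91 = 0.4743
Wq = ρ/(μ−λ) = 0.4743/(110.91 − 52.6) = 0.4743/58.31 = 0.008133 hr

Final: 0.008133 hr


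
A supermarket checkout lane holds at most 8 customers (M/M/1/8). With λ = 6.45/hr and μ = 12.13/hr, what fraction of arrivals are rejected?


ρ = λ/μ = 6.45/12.13 = 0.5317
P_K = (1−ρ)ρ^K/(1−ρ^(K+1)) = (0.4683·0.006391)/(1 − 0.003399)
= 0.002993/0.996601 = 0.003003

Final: 0.003003


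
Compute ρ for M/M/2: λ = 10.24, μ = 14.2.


ρ = λ/(cμ) = 10.24/(2·14.2) = 10.24/28.40 = 0.3606

Final: 0.3606


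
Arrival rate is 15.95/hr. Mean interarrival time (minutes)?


Mean interarrival time = 1/λ = 1/15.95 hour = 0.06270 hour
In minutes: 0.06270 × 60 = 3.7618 min

Final: 3.7618 min


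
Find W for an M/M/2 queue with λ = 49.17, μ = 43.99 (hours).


a = 1.1178; ρ = 0.5589; P₀ = 0.282975
Lq = P₀·a^c·ρ/(c!(1−ρ)²) = 0.50770
Wq = Lq/λ = 0.50770/49.17 = 0.01033 hr
W = Wq + 1/μ = 0.01033 + 0.02273 = 0.03306 hr

Final: 0.03306 hr


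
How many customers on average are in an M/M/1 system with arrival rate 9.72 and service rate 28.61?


ρ = λ/μ = 9.72/28.61 = 0.3397
L = ρ/(1−ρ) = 0.3397/(1 − 0.3397) = 0.3397/0.6603 = 0.5146

Final: 0.5146


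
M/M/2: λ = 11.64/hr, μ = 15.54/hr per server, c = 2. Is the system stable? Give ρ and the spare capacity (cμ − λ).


Total capacity cμ = 2·15.54 = 31.08/hr
ρ = λ/(cμ) = 11.64/31.08 = 0.3745
Stable ⇔ ρ < 1: YES
Spare capacity = cμ − λ = 31.08 − 11.64 = 19.44/hr

Final: ρ = 0.3745; stable; margin = 19.44/hr


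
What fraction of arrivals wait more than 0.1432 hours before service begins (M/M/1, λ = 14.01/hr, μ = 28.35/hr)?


ρ = 14.01/28.35 = 0.4942
P(Wq > t) = ρ·e^{−(μ−λ)t} = 0.4942·e^{−2.0535}
= 0.4942·0.128287 = 0.063397

Final: 0.063397


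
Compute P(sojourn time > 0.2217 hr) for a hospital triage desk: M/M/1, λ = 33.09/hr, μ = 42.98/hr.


W ~ Exponential(μ−λ) for M/M/1.
μ − λ = 42.98 − 33.09 = 9.8900
P(W > t) = e^{−(μ−λ)t} = e^{−2.1926} = 0.111625

Final: 0.111625


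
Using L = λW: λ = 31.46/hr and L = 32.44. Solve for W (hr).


W = L/λ = 32.44/31.46 = 1.0312 hr

Final: 1.0312 hr


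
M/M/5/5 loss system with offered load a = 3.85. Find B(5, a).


B(c,a) = (a^c/c!) / Σ_{k=0}^{c} a^k/k!
a^5/5! = 7.048917
Σ terms (k=0..5): 1.00000 + 3.85000 + 7.41125 + 9.51110 + 9.15444 + 7.04892 = 37.975709
B = 7.048917/37.975709 = 0.185616

Final: 0.185616


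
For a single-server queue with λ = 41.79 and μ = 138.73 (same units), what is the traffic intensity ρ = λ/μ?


ρ = λ/μ = 41.79/138.73 = 0.3012

Final: 0.3012


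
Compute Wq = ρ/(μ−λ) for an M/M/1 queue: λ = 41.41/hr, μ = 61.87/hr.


ρ = 41.41/61.87 = 0.6693
Wq = ρ/(μ−λ) = 0.6693/(61.87 − 41.41) = 0.6693/20.46 = 0.03271 hr

Final: 0.03271 hr


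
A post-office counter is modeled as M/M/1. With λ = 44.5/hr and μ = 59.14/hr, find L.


ρ = λ/μ = 44.5/59.14 = 0.7525
L = ρ/(1−ρ) = 0.7525/(1 − 0.7525) = 0.7525/0.2475 = 3.0396

Final: 3.0396


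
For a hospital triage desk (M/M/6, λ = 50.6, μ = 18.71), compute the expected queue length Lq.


a = λ/μ = 2.7044; ρ = a/6 = 0.4507
P₀ = 0.066304
Lq = P₀·a^c·ρ / (c!·(1−ρ)²) = 0.066304·391.25543·0.4507/(720·0.30169)
= 0.05383

Final: 0.05383


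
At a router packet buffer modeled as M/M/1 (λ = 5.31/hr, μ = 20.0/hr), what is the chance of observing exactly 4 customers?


ρ = 5.31/20.0 = 0.2655
P_n = (1−ρ)·ρ^n = (1 − 0.2655)·0.2655^4 = 0.7345·0.004969 = 0.003650

Final: 0.003650


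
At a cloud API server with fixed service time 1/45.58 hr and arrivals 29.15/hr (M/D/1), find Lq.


ρ = 29.15/45.58 = 0.6395
M/D/1: Lq = ρ²/(2(1−ρ)) = 0.4090/(2·0.3605) = 0.56733

Final: 0.56733


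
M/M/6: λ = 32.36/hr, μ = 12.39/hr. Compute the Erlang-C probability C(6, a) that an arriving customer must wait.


a = λ/μ = 2.6118; ρ = a/6 = 0.4353
P₀ = 0.072865 (from M/M/c formula)
C(c,a) = [a^c/(c!(1−ρ))]·P₀ = [317.41193/(720·0.5647)]·0.072865
= 0.78068·0.072865 = 0.056884

Final: 0.056884


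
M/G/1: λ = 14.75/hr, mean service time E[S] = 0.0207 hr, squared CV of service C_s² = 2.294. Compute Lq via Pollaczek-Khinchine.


ρ = λ·E[S] = 14.75·0.0207 = 0.3053
Lq = ρ²(1+C_s²)/(2(1−ρ)) = 0.09322·(1+2.294)/(2·0.6947)
= 0.09322·3.2940/1.3893 = 0.22102

Final: 0.22102


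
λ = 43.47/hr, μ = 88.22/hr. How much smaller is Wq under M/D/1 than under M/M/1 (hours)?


ρ = 43.47/88.22 = 0.4927
Wq(M/M/1) = ρ/(μ−λ) = 0.4927/44.75 = 0.01101 hr
Wq(M/D/1) = ρ/(2(μ−λ)) = 0.005506 hr
Savings = 0.01101 − 0.005506 = 0.005506 hr

Final: 0.005506 hr


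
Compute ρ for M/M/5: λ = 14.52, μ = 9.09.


ρ = λ/(cμ) = 14.52/(5·9.09) = 14.52/45.45 = 0.3195

Final: 0.3195


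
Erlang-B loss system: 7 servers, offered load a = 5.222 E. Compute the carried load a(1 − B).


B(7,5.222) = 0.134587 (Erlang-B)
Carried load = a(1 − B) = 5.222·(1 − 0.134587) = 5.222·0.865413 = 4.5192 E

Final: 4.5192 Erlangs


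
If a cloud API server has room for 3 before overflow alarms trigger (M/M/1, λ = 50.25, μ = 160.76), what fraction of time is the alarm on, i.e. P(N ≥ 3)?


ρ = 50.25/160.76 = 0.3126
P(N ≥ n) = ρ^n = 0.3126^3 = 0.030540

Final: 0.030540


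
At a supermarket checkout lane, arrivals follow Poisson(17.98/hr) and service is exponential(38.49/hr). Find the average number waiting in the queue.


ρ = 17.98/38.49 = 0.4671
Lq = ρ²/(1−ρ) = 0.2182/0.5329 = 0.4095

Final: 0.4095


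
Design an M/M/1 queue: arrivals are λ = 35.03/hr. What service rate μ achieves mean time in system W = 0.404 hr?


W = 1/(μ−λ) ⇒ μ − λ = 1/W = 1/0.404 = 2.4752
μ = λ + 1/W = 35.03 + 2.4752 = 37.5052 per hr

Final: 37.5052 /hr


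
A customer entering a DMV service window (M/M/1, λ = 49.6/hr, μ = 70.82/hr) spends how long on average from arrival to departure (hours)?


W = 1/(μ−λ) = 1/(70.82 − 49.6) = 1/21.22 = 0.04713 hr

Final: 0.04713 hr


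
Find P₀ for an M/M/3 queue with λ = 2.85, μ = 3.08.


a = λ/μ = 2.85/3.08 = 0.9253; ρ = a/c = 0.3084
Σ_{k=0}^{2} a^k/k! (terms k=0..2) = 1.00000 + 0.92532 + 0.42811 = 2.35344
Tail: a^3/(3!(1−ρ)) = 0.79229/(6·0.6916) = 0.19094
P₀ = 1/(2.35344 + 0.19094) = 1/2.54438 = 0.393023

Final: 0.393023


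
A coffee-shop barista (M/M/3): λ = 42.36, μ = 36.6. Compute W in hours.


a = 1.1574; ρ = 0.3858; P₀ = 0.307898
Lq = P₀·a^c·ρ/(c!(1−ρ)²) = 0.08136
Wq = Lq/λ = 0.08136/42.36 = 0.001921 hr
W = Wq + 1/μ = 0.001921 + 0.02732 = 0.02924 hr

Final: 0.02924 hr


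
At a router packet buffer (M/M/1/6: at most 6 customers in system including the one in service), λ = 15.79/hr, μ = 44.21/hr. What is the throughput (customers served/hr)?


ρ = 0.3572; P_K = (1−ρ)ρ^6/(1−ρ^7) = 0.001335
λ_eff = λ(1 − P_K) = 15.79·(1 − 0.001335) = 15.79·0.998665 = 15.7689 /hr

Final: 15.7689 /hr


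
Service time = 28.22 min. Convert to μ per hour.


μ = 1/(service time) in consistent units.
1 hour = 60 min, so μ = 60/28.22 = 2.1262 per hour

Final: 2.1262 /hr


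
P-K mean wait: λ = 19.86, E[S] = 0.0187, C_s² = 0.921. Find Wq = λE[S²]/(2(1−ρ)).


ρ = λ·E[S] = 19.86·0.0187 = 0.3714
E[S²] = E[S]²(1+C_s²) = 0.0187²·(1+0.921) = 0.0006718
Wq = λ·E[S²]/(2(1−ρ)) = 19.86·0.0006718/(2·0.6286) = 0.01061 hr

Final: 0.01061 hr


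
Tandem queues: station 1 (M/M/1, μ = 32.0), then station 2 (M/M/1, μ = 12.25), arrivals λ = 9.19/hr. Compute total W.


Each node sees arrival rate λ = 9.19/hr (tandem ⇒ throughput preserved).
W₁ = 1/(μ₁−λ) = 1/(32.0−9.19) = 0.04384 hr
W₂ = 1/(μ₂−λ) = 1/(12.25−9.19) = 0.32680 hr
W_total = W₁ + W₂ = 0.04384 + 0.32680 = 0.37064 hr

Final: 0.37064 hr


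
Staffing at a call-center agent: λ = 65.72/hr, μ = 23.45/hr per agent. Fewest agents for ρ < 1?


Stability requires cμ > λ ⇔ c > λ/μ.
λ/μ = 65.72/23.45 = 2.8026
Minimum integer c = ⌊2.8026⌋ + 1 = 3
Check: 3·23.45 = 70.35 > 65.72, while 2·23.45 = 46.90 ≤ 65.72

Final: 3 servers


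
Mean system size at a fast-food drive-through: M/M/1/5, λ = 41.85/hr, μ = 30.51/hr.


ρ = 41.85/30.51 = 1.3717
L = ρ[1 − (K+1)ρ^K + Kρ^(K+1)] / [(1−ρ)(1−ρ^(K+1))]
Numerator: 1.3717·(1 − 6·4.855861 + 5·6.660695) = 7.089269
Denominator: (-0.3717)·(-5.660695) = 2.103975
L = 7.089269/2.103975 = 3.3695

Final: 3.3695


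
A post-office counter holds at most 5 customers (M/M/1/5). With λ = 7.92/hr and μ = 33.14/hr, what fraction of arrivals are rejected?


ρ = λ/μ = 7.92/33.14 = 0.2390
P_K = (1−ρ)ρ^K/(1−ρ^(K+1)) = (0.7610·0.0007796)/(1 − 0.0001863)
= 0.0005933/0.999814 = 0.0005934

Final: 0.0005934


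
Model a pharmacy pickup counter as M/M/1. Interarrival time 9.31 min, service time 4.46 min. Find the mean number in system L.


λ = 60/9.31 = 6.4447 /hr
μ = 60/4.46 = 13.4529 /hr
ρ = λ/μ = 6.4447/13.4529 = 0.4791
L = ρ/(1−ρ) = 0.4791/0.5209 = 0.9196

Final: 0.9196


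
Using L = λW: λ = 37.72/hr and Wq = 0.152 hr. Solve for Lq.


Lq = λWq = 37.72·0.152 = 5.7334

Final: 5.7334


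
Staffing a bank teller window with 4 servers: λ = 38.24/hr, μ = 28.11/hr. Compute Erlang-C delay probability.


a = λ/μ = 1.3604; ρ = a/4 = 0.3401
P₀ = 0.255005 (from M/M/c formula)
C(c,a) = [a^c/(c!(1−ρ))]·P₀ = [3.42474/(24·0.6599)]·0.255005
= 0.21624·0.255005 = 0.055142

Final: 0.055142


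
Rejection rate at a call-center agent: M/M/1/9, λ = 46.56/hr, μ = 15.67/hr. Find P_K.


ρ = λ/μ = 46.56/15.67 = 2.9713
P_K = (1−ρ)ρ^K/(1−ρ^(K+1)) = (-1.9713·18050.771830)/(1 − 53633.946164)
= -35583.174334/-53632.946164 = 0.663457

Final: 0.663457


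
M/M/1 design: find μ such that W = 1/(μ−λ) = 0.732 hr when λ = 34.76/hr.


W = 1/(μ−λ) ⇒ μ − λ = 1/W = 1/0.732 = 1.3661
μ = λ + 1/W = 34.76 + 1.3661 = 36.1261 per hr

Final: 36.1261 /hr


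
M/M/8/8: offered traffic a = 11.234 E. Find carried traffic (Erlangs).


B(8,11.234) = 0.392486 (Erlang-B)
Carried load = a(1 − B) = 11.234·(1 − 0.392486) = 11.234·0.607514 = 6.8248 E

Final: 6.8248 Erlangs


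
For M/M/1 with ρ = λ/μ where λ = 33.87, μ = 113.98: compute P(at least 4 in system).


ρ = 33.87/113.98 = 0.2972
P(N ≥ n) = ρ^n = 0.2972^4 = 0.007797

Final: 0.007797


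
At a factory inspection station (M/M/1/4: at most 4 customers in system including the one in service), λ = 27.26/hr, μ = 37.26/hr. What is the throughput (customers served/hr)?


ρ = 0.7316; P_K = (1−ρ)ρ^4/(1−ρ^5) = 0.097286
λ_eff = λ(1 − P_K) = 27.26·(1 − 0.097286) = 27.26·0.902714 = 24.6080 /hr

Final: 24.6080 /hr


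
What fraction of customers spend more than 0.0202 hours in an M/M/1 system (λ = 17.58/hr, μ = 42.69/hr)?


W ~ Exponential(μ−λ) for M/M/1.
μ − λ = 42.69 − 17.58 = 25.1100
P(W > t) = e^{−(μ−λ)t} = e^{−0.5072} = 0.602166

Final: 0.602166


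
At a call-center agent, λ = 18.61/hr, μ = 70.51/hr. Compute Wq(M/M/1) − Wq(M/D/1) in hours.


ρ = 18.61/70.51 = 0.2639
Wq(M/M/1) = ρ/(μ−λ) = 0.2639/51.90 = 0.005085 hr
Wq(M/D/1) = ρ/(2(μ−λ)) = 0.002543 hr
Savings = 0.005085 − 0.002543 = 0.002543 hr

Final: 0.002543 hr


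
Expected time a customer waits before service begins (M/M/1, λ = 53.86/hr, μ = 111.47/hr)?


ρ = 53.86/111.47 = 0.4832
Wq = ρ/(μ−λ) = 0.4832/(111.47 − 53.86) = 0.4832/57.61 = 0.008387 hr

Final: 0.008387 hr


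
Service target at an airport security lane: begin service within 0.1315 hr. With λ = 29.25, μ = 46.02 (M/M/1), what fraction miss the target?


ρ = 29.25/46.02 = 0.6356
P(Wq > t) = ρ·e^{−(μ−λ)t} = 0.6356·e^{−2.2053}
= 0.6356·0.110222 = 0.070057

Final: 0.070057


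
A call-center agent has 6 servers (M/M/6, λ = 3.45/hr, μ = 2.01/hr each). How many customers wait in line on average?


a = λ/μ = 1.7164; ρ = a/6 = 0.2861
P₀ = 0.179605
Lq = P₀·a^c·ρ / (c!·(1−ρ)²) = 0.179605·25.57044·0.2861/(720·0.50970)
= 0.003580

Final: 0.003580


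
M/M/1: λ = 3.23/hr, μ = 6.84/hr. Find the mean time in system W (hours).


W = 1/(μ−λ) = 1/(6.84 − 3.23) = 1/3.61 = 0.2770 hr

Final: 0.2770 hr


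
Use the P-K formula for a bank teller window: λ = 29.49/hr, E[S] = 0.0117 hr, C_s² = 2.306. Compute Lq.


ρ = λ·E[S] = 29.49·0.0117 = 0.3450
Lq = ρ²(1+C_s²)/(2(1−ρ)) = 0.1190·(1+2.306)/(2·0.6550)
= 0.1190·3.3060/1.3099 = 0.30045

Final: 0.30045


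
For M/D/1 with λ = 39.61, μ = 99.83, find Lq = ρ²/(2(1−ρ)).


ρ = 39.61/99.83 = 0.3968
M/D/1: Lq = ρ²/(2(1−ρ)) = 0.1574/(2·0.6032) = 0.13049

Final: 0.13049


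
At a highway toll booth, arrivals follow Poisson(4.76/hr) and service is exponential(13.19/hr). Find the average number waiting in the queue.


ρ = 4.76/13.19 = 0.3609
Lq = ρ²/(1−ρ) = 0.1302/0.6391 = 0.2038

Final: 0.2038


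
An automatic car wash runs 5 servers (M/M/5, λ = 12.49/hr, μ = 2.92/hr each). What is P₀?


a = λ/μ = 12.49/2.92 = 4.2774; ρ = a/c = 0.8555
Σ_{k=0}^{4} a^k/k! (terms k=0..4) = 1.00000 + 4.27740 + 9.14806 + 13.04330 + 13.94784 = 41.41661
Tail: a^5/(5!(1−ρ)) = 1431.85135/(120·0.1445) = 82.56331
P₀ = 1/(41.41661 + 82.56331) = 1/123.97992 = 0.008066

Final: 0.008066


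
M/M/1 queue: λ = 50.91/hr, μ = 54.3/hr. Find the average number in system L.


ρ = λ/μ = 50.91/54.3 = 0.9376
L = ρ/(1−ρ) = 0.9376/(1 − 0.9376) = 0.9376/0.06243 = 15.0177

Final: 15.0177


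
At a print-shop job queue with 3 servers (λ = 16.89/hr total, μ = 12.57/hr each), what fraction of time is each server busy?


ρ = λ/(cμ) = 16.89/(3·12.57) = 16.89/37.71 = 0.4479

Final: 0.4479


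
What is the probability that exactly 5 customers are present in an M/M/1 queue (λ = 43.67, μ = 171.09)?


ρ = 43.67/171.09 = 0.2552
P_n = (1−ρ)·ρ^n = (1 − 0.2552)·0.2552^5 = 0.7448·0.001083 = 0.0008069

Final: 0.0008069


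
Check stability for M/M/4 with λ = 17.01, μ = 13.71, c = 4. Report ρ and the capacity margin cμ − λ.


Total capacity cμ = 4·13.71 = 54.84/hr
ρ = λ/(cμ) = 17.01/54.84 = 0.3102
Stable ⇔ ρ < 1: YES
Spare capacity = cμ − λ = 54.84 − 17.01 = 37.83/hr

Final: ρ = 0.3102; stable; margin = 37.83/hr


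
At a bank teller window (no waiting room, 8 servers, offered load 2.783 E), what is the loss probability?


B(c,a) = (a^c/c!) / Σ_{k=0}^{c} a^k/k!
a^8/8! = 0.089245
Σ terms (k=0..8): 1.00000 + 2.78300 + 3.87254 + 3.59243 + 2.49943 + 1.39118 + 0.64528 + 0.25654 + 0.08925 = 16.129660
B = 0.089245/16.129660 = 0.005533

Final: 0.005533


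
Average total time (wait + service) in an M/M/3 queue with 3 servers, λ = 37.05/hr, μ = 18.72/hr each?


a = 1.9792; ρ = 0.6597; P₀ = 0.114483
Lq = P₀·a^c·ρ/(c!(1−ρ)²) = 0.84281
Wq = Lq/λ = 0.84281/37.05 = 0.02275 hr
W = Wq + 1/μ = 0.02275 + 0.05342 = 0.07617 hr

Final: 0.07617 hr


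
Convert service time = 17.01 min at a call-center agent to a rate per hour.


μ = 1/(service time) in consistent units.
1 hour = 60 min, so μ = 60/17.01 = 3.5273 per hour

Final: 3.5273 /hr


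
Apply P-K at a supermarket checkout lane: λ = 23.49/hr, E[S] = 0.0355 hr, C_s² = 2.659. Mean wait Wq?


ρ = λ·E[S] = 23.49·0.0355 = 0.8339
E[S²] = E[S]²(1+C_s²) = 0.0355²·(1+2.659) = 0.004611
Wq = λ·E[S²]/(2(1−ρ)) = 23.49·0.004611/(2·0.1661) = 0.32605 hr

Final: 0.32605 hr


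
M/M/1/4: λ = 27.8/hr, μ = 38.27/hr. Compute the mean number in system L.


ρ = 27.8/38.27 = 0.7264
L = ρ[1 − (K+1)ρ^K + Kρ^(K+1)] / [(1−ρ)(1−ρ^(K+1))]
Numerator: 0.7264·(1 − 5·0.278449 + 4·0.202270) = 0.302797
Denominator: (0.2736)·(0.797730) = 0.218245
L = 0.302797/0.218245 = 1.3874

Final: 1.3874


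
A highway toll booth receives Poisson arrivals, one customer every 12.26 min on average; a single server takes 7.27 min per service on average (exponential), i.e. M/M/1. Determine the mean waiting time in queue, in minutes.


λ = 60/12.26 = 4.8940 /hr
μ = 60/7.27 = 8.2531 /hr
ρ = λ/μ = 4.8940/8.2531 = 0.5930
Wq = ρ/(μ−λ) = 0.5930/(8.2531−4.8940) = 0.17653 hr
In minutes: 0.17653·60 = 10.592 min

Final: 10.592 min


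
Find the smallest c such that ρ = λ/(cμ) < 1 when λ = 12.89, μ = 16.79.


Stability requires cμ > λ ⇔ c > λ/μ.
λ/μ = 12.89/16.79 = 0.7677
Minimum integer c = ⌊0.7677⌋ + 1 = 1
Check: 1·16.79 = 16.79 > 12.89, while 0·16.79 = 0.00 ≤ 12.89

Final: 1 servers


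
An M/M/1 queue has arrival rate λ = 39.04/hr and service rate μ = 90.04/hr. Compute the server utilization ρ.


ρ = λ/μ = 39.04/90.04 = 0.4336

Final: 0.4336


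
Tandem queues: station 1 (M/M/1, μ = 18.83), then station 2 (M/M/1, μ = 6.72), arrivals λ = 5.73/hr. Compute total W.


Each node sees arrival rate λ = 5.73/hr (tandem ⇒ throughput preserved).
W₁ = 1/(μ₁−λ) = 1/(18.83−5.73) = 0.07634 hr
W₂ = 1/(μ₂−λ) = 1/(6.72−5.73) = 1.01010 hr
W_total = W₁ + W₂ = 0.07634 + 1.01010 = 1.08644 hr

Final: 1.08644 hr


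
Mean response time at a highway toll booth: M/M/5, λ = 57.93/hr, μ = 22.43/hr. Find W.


a = 2.5827; ρ = 0.5165; P₀ = 0.073401
Lq = P₀·a^c·ρ/(c!(1−ρ)²) = 0.15534
Wq = Lq/λ = 0.15534/57.93 = 0.002681 hr
W = Wq + 1/μ = 0.002681 + 0.04458 = 0.04726 hr

Final: 0.04726 hr


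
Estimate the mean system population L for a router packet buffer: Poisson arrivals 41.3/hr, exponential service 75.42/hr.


ρ = λ/μ = 41.3/75.42 = 0.5476
L = ρ/(1−ρ) = 0.5476/(1 − 0.5476) = 0.5476/0.4524 = 1.2104

Final: 1.2104


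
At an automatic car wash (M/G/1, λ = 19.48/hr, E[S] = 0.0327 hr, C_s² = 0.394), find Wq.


ρ = λ·E[S] = 19.48·0.0327 = 0.6370
E[S²] = E[S]²(1+C_s²) = 0.0327²·(1+0.394) = 0.001491
Wq = λ·E[S²]/(2(1−ρ)) = 19.48·0.001491/(2·0.3630) = 0.04000 hr

Final: 0.04000 hr


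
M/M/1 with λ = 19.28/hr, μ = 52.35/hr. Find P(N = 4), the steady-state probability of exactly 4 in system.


ρ = 19.28/52.35 = 0.3683
P_n = (1−ρ)·ρ^n = (1 − 0.3683)·0.3683^4 = 0.6317·0.018398 = 0.011622

Final: 0.011622


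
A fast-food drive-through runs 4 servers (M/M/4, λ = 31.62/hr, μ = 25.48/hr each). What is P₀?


a = λ/μ = 31.62/25.48 = 1.2410; ρ = a/c = 0.3102
Σ_{k=0}^{3} a^k/k! (terms k=0..3) = 1.00000 + 1.24097 + 0.77001 + 0.31852 = 3.32950
Tail: a^4/(4!(1−ρ)) = 2.37165/(24·0.6898) = 0.14327
P₀ = 1/(3.32950 + 0.14327) = 1/3.47277 = 0.287955

Final: 0.287955


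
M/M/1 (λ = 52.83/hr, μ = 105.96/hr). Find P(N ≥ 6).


ρ = 52.83/105.96 = 0.4986
P(N ≥ n) = ρ^n = 0.4986^6 = 0.015361

Final: 0.015361


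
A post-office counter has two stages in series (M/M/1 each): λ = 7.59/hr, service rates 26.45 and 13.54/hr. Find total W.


Each node sees arrival rate λ = 7.59/hr (tandem ⇒ throughput preserved).
W₁ = 1/(μ₁−λ) = 1/(26.45−7.59) = 0.05302 hr
W₂ = 1/(μ₂−λ) = 1/(13.54−7.59) = 0.16807 hr
W_total = W₁ + W₂ = 0.05302 + 0.16807 = 0.22109 hr

Final: 0.22109 hr


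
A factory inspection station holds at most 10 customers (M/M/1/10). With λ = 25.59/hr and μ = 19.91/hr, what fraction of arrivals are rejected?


ρ = λ/μ = 25.59/19.91 = 1.2853
P_K = (1−ρ)ρ^K/(1−ρ^(K+1)) = (-0.2853·12.302412)/(1 − 15.812090)
= -3.509678/-14.812090 = 0.236947

Final: 0.236947


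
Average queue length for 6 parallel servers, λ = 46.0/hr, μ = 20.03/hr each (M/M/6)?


a = λ/μ = 2.2966; ρ = a/6 = 0.3828
P₀ = 0.100262
Lq = P₀·a^c·ρ / (c!·(1−ρ)²) = 0.100262·146.71053·0.3828/(720·0.38099)
= 0.02052

Final: 0.02052


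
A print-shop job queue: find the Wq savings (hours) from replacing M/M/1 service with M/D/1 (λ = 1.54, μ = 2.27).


ρ = 1.54/2.27 = 0.6784
Wq(M/M/1) = ρ/(μ−λ) = 0.6784/0.7300 = 0.92933 hr
Wq(M/D/1) = ρ/(2(μ−λ)) = 0.46467 hr
Savings = 0.92933 − 0.46467 = 0.46467 hr

Final: 0.46467 hr


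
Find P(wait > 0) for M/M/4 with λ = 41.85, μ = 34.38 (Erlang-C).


a = λ/μ = 1.2173; ρ = a/4 = 0.3043
P₀ = 0.294961 (from M/M/c formula)
C(c,a) = [a^c/(c!(1−ρ))]·P₀ = [2.19563/(24·0.6957)]·0.294961
= 0.13150·0.294961 = 0.038788

Final: 0.038788


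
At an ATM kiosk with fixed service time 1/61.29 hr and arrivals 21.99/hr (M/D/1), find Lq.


ρ = 21.99/61.29 = 0.3588
M/D/1: Lq = ρ²/(2(1−ρ)) = 0.1287/(2·0.6412) = 0.10038

Final: 0.10038


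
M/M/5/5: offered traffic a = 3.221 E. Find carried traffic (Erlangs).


B(5,3.221) = 0.129257 (Erlang-B)
Carried load = a(1 − B) = 3.221·(1 − 0.129257) = 3.221·0.870743 = 2.8047 E

Final: 2.8047 Erlangs


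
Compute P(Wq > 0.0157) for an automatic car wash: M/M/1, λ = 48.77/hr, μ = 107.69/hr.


ρ = 48.77/107.69 = 0.4529
P(Wq > t) = ρ·e^{−(μ−λ)t} = 0.4529·e^{−0.9250}
= 0.4529·0.396514 = 0.179571

Final: 0.179571


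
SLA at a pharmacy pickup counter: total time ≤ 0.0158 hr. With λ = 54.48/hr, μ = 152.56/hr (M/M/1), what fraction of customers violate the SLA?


W ~ Exponential(μ−λ) for M/M/1.
μ − λ = 152.56 − 54.48 = 98.0800
P(W > t) = e^{−(μ−λ)t} = e^{−1.5497} = 0.212319

Final: 0.212319


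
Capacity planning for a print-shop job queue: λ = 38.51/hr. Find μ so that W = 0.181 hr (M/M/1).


W = 1/(μ−λ) ⇒ μ − λ = 1/W = 1/0.181 = 5.5249
μ = λ + 1/W = 38.51 + 5.5249 = 44.0349 per hr

Final: 44.0349 /hr


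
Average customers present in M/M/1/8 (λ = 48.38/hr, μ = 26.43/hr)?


ρ = 48.38/26.43 = 1.8305
L = ρ[1 − (K+1)ρ^K + Kρ^(K+1)] / [(1−ρ)(1−ρ^(K+1))]
Numerator: 1.8305·(1 − 9·126.051961 + 8·230.737567) = 1304.105289
Denominator: (-0.8305)·(-229.737567) = 190.796049
L = 1304.105289/190.796049 = 6.8351

Final: 6.8351


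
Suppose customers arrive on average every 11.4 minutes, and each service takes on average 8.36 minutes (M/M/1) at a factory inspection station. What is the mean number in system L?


λ = 60/11.4 = 5.2632 /hr
μ = 60/8.36 = 7.1770 /hr
ρ = λ/μ = 5.2632/7.1770 = 0.7333
L = ρ/(1−ρ) = 0.7333/0.2667 = 2.7500

Final: 2.7500


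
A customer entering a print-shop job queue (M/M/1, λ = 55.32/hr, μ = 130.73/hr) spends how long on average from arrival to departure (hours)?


W = 1/(μ−λ) = 1/(130.73 − 55.32) = 1/75.41 = 0.01326 hr

Final: 0.01326 hr


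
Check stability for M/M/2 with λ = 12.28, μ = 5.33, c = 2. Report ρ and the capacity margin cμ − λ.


Total capacity cμ = 2·5.33 = 10.66/hr
ρ = λ/(cμ) = 12.28/10.66 = 1.1520
Stable ⇔ ρ < 1: NO
Spare capacity = cμ − λ = 10.66 − 12.28 = -1.62/hr

Final: ρ = 1.1520; unstable; margin = -1.62/hr


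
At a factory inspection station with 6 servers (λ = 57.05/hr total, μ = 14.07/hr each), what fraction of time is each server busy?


ρ = λ/(cμ) = 57.05/(6·14.07) = 57.05/84.42 = 0.6758

Final: 0.6758


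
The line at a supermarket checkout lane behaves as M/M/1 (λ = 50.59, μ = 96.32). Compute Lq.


ρ = 50.59/96.32 = 0.5252
Lq = ρ²/(1−ρ) = 0.2759/0.4748 = 0.5810

Final: 0.5810


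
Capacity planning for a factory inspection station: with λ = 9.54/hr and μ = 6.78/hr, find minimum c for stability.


Stability requires cμ > λ ⇔ c > λ/μ.
λ/μ = 9.54/6.78 = 1.4071
Minimum integer c = ⌊1.4071⌋ + 1 = 2
Check: 2·6.78 = 13.56 > 9.54, while 1·6.78 = 6.78 ≤ 9.54

Final: 2 servers


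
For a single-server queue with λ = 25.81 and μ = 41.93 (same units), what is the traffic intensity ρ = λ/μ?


ρ = λ/μ = 25.81/41.93 = 0.6155

Final: 0.6155


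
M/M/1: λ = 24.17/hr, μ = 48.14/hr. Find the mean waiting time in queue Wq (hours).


ρ = 24.17/48.14 = 0.5021
Wq = ρ/(μ−λ) = 0.5021/(48.14 − 24.17) = 0.5021/23.97 = 0.02095 hr

Final: 0.02095 hr


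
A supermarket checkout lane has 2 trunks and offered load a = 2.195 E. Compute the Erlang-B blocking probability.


B(c,a) = (a^c/c!) / Σ_{k=0}^{c} a^k/k!
a^2/2! = 2.409012
Σ terms (k=0..2): 1.00000 + 2.19500 + 2.40901 = 5.604012
B = 2.409012/5.604012 = 0.429873

Final: 0.429873


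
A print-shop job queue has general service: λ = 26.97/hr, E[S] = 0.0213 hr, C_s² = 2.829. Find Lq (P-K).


ρ = λ·E[S] = 26.97·0.0213 = 0.5745
Lq = ρ²(1+C_s²)/(2(1−ρ)) = 0.3300·(1+2.829)/(2·0.4255)
= 0.3300·3.8290/0.8511 = 1.48469

Final: 1.48469


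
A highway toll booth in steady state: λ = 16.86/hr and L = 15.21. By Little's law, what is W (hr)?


W = L/λ = 15.21/16.86 = 0.9021 hr

Final: 0.9021 hr


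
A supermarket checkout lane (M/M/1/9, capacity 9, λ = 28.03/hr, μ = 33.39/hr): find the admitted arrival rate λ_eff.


ρ = 0.8395; P_K = (1−ρ)ρ^9/(1−ρ^10) = 0.040228
λ_eff = λ(1 − P_K) = 28.03·(1 − 0.040228) = 28.03·0.959772 = 26.9024 /hr

Final: 26.9024 /hr


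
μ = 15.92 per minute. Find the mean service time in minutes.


Mean service time = 1/μ = 1/15.92 minute = 0.06281 minute
In minutes: 0.06281 × 1 = 0.06281 min

Final: 0.06281 min


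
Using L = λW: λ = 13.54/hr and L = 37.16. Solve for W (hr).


W = L/λ = 37.16/13.54 = 2.7445 hr

Final: 2.7445 hr


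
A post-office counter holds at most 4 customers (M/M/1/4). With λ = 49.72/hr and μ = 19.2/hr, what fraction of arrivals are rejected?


ρ = λ/μ = 49.72/19.2 = 2.5896
P_K = (1−ρ)ρ^K/(1−ρ^(K+1)) = (-1.5896·44.969656)/(1 − 116.452672)
= -71.483016/-115.452672 = 0.619154

Final: 0.619154


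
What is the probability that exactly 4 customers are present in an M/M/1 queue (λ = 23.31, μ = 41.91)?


ρ = 23.31/41.91 = 0.5562
P_n = (1−ρ)·ρ^n = (1 − 0.5562)·0.5562^4 = 0.4438·0.095697 = 0.042471

Final: 0.042471


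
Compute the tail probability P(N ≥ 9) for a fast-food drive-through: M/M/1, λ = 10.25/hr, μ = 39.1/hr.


ρ = 10.25/39.1 = 0.2621
P(N ≥ n) = ρ^n = 0.2621^9 = 0.000005847

Final: 0.000005847


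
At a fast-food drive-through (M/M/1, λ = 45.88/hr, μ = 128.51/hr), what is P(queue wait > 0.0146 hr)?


ρ = 45.88/128.51 = 0.3570
P(Wq > t) = ρ·e^{−(μ−λ)t} = 0.3570·e^{−1.2064}
= 0.3570·0.299273 = 0.106845

Final: 0.106845


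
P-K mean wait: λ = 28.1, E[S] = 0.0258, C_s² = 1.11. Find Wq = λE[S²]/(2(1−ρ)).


ρ = λ·E[S] = 28.1·0.0258 = 0.7250
E[S²] = E[S]²(1+C_s²) = 0.0258²·(1+1.11) = 0.001405
Wq = λ·E[S²]/(2(1−ρ)) = 28.1·0.001405/(2·0.2750) = 0.07175 hr

Final: 0.07175 hr


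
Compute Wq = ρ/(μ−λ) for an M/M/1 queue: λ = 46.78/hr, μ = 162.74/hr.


ρ = 46.78/162.74 = 0.2875
Wq = ρ/(μ−λ) = 0.2875/(162.74 − 46.78) = 0.2875/115.96 = 0.002479 hr

Final: 0.002479 hr


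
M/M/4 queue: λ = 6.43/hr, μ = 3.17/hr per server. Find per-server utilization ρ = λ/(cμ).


ρ = λ/(cμ) = 6.43/(4·3.17) = 6.43/12.68 = 0.5071

Final: 0.5071


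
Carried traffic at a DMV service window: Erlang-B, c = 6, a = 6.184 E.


B(6,6.184) = 0.277716 (Erlang-B)
Carried load = a(1 − B) = 6.184·(1 − 0.277716) = 6.184·0.722284 = 4.4666 E

Final: 4.4666 Erlangs


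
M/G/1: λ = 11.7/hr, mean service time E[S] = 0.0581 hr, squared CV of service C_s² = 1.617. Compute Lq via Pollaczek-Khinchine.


ρ = λ·E[S] = 11.7·0.0581 = 0.6798
Lq = ρ²(1+C_s²)/(2(1−ρ)) = 0.4621·(1+1.617)/(2·0.3202)
= 0.4621·2.6170/0.6405 = 1.88815

Final: 1.88815


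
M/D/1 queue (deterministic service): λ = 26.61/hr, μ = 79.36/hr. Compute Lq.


ρ = 26.61/79.36 = 0.3353
M/D/1: Lq = ρ²/(2(1−ρ)) = 0.1124/(2·0.6647) = 0.08457

Final: 0.08457


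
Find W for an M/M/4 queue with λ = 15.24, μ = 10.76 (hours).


a = 1.4164; ρ = 0.3541; P₀ = 0.240816
Lq = P₀·a^c·ρ/(c!(1−ρ)²) = 0.03427
Wq = Lq/λ = 0.03427/15.24 = 0.002249 hr
W = Wq + 1/μ = 0.002249 + 0.09294 = 0.09519 hr

Final: 0.09519 hr


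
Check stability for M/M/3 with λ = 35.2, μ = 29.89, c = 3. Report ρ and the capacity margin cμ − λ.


Total capacity cμ = 3·29.89 = 89.67/hr
ρ = λ/(cμ) = 35.2/89.67 = 0.3926
Stable ⇔ ρ < 1: YES
Spare capacity = cμ − λ = 89.67 − 35.2 = 54.47/hr

Final: ρ = 0.3926; stable; margin = 54.47/hr


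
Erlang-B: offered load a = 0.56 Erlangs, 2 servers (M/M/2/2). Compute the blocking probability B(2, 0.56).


B(c,a) = (a^c/c!) / Σ_{k=0}^{c} a^k/k!
a^2/2! = 0.156800
Σ terms (k=0..2): 1.00000 + 0.56000 + 0.15680 = 1.716800
B = 0.156800/1.716800 = 0.091333

Final: 0.091333


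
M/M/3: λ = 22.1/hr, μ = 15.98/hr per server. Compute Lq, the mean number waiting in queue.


a = λ/μ = 1.3830; ρ = a/3 = 0.4610
P₀ = 0.240547
Lq = P₀·a^c·ρ / (c!·(1−ρ)²) = 0.240547·2.64513·0.4610/(6·0.29053)
= 0.16827

Final: 0.16827


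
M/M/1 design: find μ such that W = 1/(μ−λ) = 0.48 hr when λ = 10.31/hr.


W = 1/(μ−λ) ⇒ μ − λ = 1/W = 1/0.48 = 2.0833
μ = λ + 1/W = 10.31 + 2.0833 = 12.3933 per hr

Final: 12.3933 /hr


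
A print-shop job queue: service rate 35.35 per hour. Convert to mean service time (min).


Mean service time = 1/μ = 1/35.35 hour = 0.02829 hour
In minutes: 0.02829 × 60 = 1.6973 min

Final: 1.6973 min


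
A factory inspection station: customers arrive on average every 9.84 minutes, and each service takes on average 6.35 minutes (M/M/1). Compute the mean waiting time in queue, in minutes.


λ = 60/9.84 = 6.0976 /hr
μ = 60/6.35 = 9.4488 /hr
ρ = λ/μ = 6.0976/9.4488 = 0.6453
Wq = ρ/(μ−λ) = 0.6453/(9.4488−6.0976) = 0.19256 hr
In minutes: 0.19256·60 = 11.554 min

Final: 11.554 min


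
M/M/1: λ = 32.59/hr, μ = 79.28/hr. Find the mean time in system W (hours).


W = 1/(μ−λ) = 1/(79.28 − 32.59) = 1/46.69 = 0.02142 hr

Final: 0.02142 hr


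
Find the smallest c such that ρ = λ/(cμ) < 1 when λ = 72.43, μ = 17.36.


Stability requires cμ > λ ⇔ c > λ/μ.
λ/μ = 72.43/17.36 = 4.1722
Minimum integer c = ⌊4.1722⌋ + 1 = 5
Check: 5·17.36 = 86.80 > 72.43, while 4·17.36 = 69.44 ≤ 72.43

Final: 5 servers


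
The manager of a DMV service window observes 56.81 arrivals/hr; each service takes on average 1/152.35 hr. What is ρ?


ρ = λ/μ = 56.81/152.35 = 0.3729

Final: 0.3729


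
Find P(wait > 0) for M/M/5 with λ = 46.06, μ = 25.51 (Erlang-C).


a = λ/μ = 1.8056; ρ = a/5 = 0.3611
P₀ = 0.163672 (from M/M/c formula)
C(c,a) = [a^c/(c!(1−ρ))]·P₀ = [19.18966/(120·0.6389)]·0.163672
= 0.25030·0.163672 = 0.040967

Final: 0.040967


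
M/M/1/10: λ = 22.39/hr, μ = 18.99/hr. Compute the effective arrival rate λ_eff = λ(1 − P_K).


ρ = 1.1790; P_K = (1−ρ)ρ^10/(1−ρ^11) = 0.181507
λ_eff = λ(1 − P_K) = 22.39·(1 − 0.181507) = 22.39·0.818493 = 18.3261 /hr

Final: 18.3261 /hr


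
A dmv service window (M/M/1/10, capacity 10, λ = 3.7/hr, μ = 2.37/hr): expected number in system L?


ρ = 3.7/2.37 = 1.5612
L = ρ[1 − (K+1)ρ^K + Kρ^(K+1)] / [(1−ρ)(1−ρ^(K+1))]
Numerator: 1.5612·(1 − 11·86.006996 + 10·134.272526) = 620.801142
Denominator: (-0.5612)·(-133.272526) = 74.790067
L = 620.801142/74.790067 = 8.3006

Final: 8.3006


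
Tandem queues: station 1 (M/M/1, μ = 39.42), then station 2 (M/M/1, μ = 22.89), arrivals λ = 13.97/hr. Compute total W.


Each node sees arrival rate λ = 13.97/hr (tandem ⇒ throughput preserved).
W₁ = 1/(μ₁−λ) = 1/(39.42−13.97) = 0.03929 hr
W₂ = 1/(μ₂−λ) = 1/(22.89−13.97) = 0.11211 hr
W_total = W₁ + W₂ = 0.03929 + 0.11211 = 0.15140 hr

Final: 0.15140 hr


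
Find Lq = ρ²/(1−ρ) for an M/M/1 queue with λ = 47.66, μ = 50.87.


ρ = 47.66/50.87 = 0.9369
Lq = ρ²/(1−ρ) = 0.8778/0.06310 = 13.9105

Final: 13.9105


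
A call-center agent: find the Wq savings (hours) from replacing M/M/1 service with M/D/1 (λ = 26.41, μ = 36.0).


ρ = 26.41/36.0 = 0.7336
Wq(M/M/1) = ρ/(μ−λ) = 0.7336/9.59 = 0.07650 hr
Wq(M/D/1) = ρ/(2(μ−λ)) = 0.03825 hr
Savings = 0.07650 − 0.03825 = 0.03825 hr

Final: 0.03825 hr


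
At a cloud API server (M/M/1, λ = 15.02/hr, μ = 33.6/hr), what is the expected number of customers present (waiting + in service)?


ρ = λ/μ = 15.02/33.6 = 0.4470
L = ρ/(1−ρ) = 0.4470/(1 − 0.4470) = 0.4470/0.5530 = 0.8084

Final: 0.8084


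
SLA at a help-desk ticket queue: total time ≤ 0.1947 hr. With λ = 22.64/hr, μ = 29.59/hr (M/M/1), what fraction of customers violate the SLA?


W ~ Exponential(μ−λ) for M/M/1.
μ − λ = 29.59 − 22.64 = 6.9500
P(W > t) = e^{−(μ−λ)t} = e^{−1.3532} = 0.258421

Final: 0.258421


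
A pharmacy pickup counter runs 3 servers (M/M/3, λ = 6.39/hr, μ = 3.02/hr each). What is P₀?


a = λ/μ = 6.39/3.02 = 2.1159; ρ = a/c = 0.7053
Σ_{k=0}^{2} a^k/k! (terms k=0..2) = 1.00000 + 2.11589 + 2.23850 = 5.35440
Tail: a^3/(3!(1−ρ)) = 9.47287/(6·0.2947) = 5.35732
P₀ = 1/(5.35440 + 5.35732) = 1/10.71172 = 0.093356

Final: 0.093356


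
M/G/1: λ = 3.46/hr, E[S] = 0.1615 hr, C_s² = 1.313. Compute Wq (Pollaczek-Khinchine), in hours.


ρ = λ·E[S] = 3.46·0.1615 = 0.5588
E[S²] = E[S]²(1+C_s²) = 0.1615²·(1+1.313) = 0.060328
Wq = λ·E[S²]/(2(1−ρ)) = 3.46·0.060328/(2·0.4412) = 0.23655 hr

Final: 0.23655 hr


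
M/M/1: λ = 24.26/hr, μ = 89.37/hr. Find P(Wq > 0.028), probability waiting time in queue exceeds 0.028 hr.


ρ = 24.26/89.37 = 0.2715
P(Wq > t) = ρ·e^{−(μ−λ)t} = 0.2715·e^{−1.8231}
= 0.2715·0.161527 = 0.043848

Final: 0.043848


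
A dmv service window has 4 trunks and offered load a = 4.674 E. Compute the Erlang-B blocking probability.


B(c,a) = (a^c/c!) / Σ_{k=0}^{c} a^k/k!
a^4/4! = 19.885824
Σ terms (k=0..4): 1.00000 + 4.67400 + 10.92314 + 17.01825 + 19.88582 = 53.501211
B = 19.885824/53.501211 = 0.371689

Final: 0.371689


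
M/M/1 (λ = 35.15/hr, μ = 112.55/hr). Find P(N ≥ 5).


ρ = 35.15/112.55 = 0.3123
P(N ≥ n) = ρ^n = 0.3123^5 = 0.002971

Final: 0.002971


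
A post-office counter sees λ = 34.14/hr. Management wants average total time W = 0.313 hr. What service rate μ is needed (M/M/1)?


W = 1/(μ−λ) ⇒ μ − λ = 1/W = 1/0.313 = 3.1949
μ = λ + 1/W = 34.14 + 3.1949 = 37.3349 per hr

Final: 37.3349 /hr


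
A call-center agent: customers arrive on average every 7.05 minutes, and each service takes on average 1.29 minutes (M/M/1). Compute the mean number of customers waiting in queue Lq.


λ = 60/7.05 = 8.5106 /hr
μ = 60/1.29 = 46.5116 /hr
ρ = λ/μ = 8.5106/46.5116 = 0.1830
Lq = ρ²/(1−ρ) = 0.03348/0.8170 = 0.04098

Final: 0.04098


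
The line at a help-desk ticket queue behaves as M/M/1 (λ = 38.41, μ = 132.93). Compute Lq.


ρ = 38.41/132.93 = 0.2889
Lq = ρ²/(1−ρ) = 0.08349/0.7111 = 0.1174

Final: 0.1174


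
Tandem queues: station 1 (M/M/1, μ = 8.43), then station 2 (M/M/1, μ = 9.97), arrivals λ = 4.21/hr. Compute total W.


Each node sees arrival rate λ = 4.21/hr (tandem ⇒ throughput preserved).
W₁ = 1/(μ₁−λ) = 1/(8.43−4.21) = 0.23697 hr
W₂ = 1/(μ₂−λ) = 1/(9.97−4.21) = 0.17361 hr
W_total = W₁ + W₂ = 0.23697 + 0.17361 = 0.41058 hr

Final: 0.41058 hr


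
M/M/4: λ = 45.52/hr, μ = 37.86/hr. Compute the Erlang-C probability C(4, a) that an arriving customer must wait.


a = λ/μ = 1.2023; ρ = a/4 = 0.3006
P₀ = 0.299465 (from M/M/c formula)
C(c,a) = [a^c/(c!(1−ρ))]·P₀ = [2.08971/(24·0.6994)]·0.299465
= 0.12449·0.299465 = 0.037281

Final: 0.037281


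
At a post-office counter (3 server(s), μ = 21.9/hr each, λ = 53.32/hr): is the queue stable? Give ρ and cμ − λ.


Total capacity cμ = 3·21.9 = 65.70/hr
ρ = λ/(cμ) = 53.32/65.70 = 0.8116
Stable ⇔ ρ < 1: YES
Spare capacity = cμ − λ = 65.70 − 53.32 = 12.38/hr

Final: ρ = 0.8116; stable; margin = 12.38/hr


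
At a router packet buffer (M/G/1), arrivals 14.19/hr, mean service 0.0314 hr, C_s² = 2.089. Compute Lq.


ρ = λ·E[S] = 14.19·0.0314 = 0.4456
Lq = ρ²(1+C_s²)/(2(1−ρ)) = 0.1985·(1+2.089)/(2·0.5544)
= 0.1985·3.0890/1.1089 = 0.55305

Final: 0.55305


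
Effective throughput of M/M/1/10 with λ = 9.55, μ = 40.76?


ρ = 0.2343; P_K = (1−ρ)ρ^10/(1−ρ^11) = 0.0000003817
λ_eff = λ(1 − P_K) = 9.55·(1 − 0.0000003817) = 9.55·1.000000 = 9.5500 /hr

Final: 9.5500 /hr
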